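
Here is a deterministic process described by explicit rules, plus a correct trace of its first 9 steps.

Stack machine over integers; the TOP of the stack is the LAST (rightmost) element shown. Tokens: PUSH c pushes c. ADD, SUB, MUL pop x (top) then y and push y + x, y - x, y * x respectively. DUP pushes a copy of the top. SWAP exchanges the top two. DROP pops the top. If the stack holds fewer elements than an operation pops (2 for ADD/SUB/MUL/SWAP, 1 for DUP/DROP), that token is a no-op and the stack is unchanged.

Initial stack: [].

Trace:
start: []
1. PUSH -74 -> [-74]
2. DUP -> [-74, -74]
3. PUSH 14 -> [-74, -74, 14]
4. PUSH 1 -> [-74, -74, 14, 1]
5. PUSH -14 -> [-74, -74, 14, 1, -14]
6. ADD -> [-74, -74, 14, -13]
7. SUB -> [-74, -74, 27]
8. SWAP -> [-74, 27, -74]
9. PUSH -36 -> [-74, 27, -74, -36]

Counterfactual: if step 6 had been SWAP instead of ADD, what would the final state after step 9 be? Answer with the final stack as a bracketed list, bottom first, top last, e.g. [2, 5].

(re-executing from step 6 with the substitution; state before step 6: [-74, -74, 14, 1, -14])
6. SWAP -> [-74, -74, 14, -14, 1]
7. SUB -> [-74, -74, 14, -15]
8. SWAP -> [-74, -74, -15, 14]
9. PUSH -36 -> [-74, -74, -15, 14, -36]

[-74, -74, -15, 14, -36]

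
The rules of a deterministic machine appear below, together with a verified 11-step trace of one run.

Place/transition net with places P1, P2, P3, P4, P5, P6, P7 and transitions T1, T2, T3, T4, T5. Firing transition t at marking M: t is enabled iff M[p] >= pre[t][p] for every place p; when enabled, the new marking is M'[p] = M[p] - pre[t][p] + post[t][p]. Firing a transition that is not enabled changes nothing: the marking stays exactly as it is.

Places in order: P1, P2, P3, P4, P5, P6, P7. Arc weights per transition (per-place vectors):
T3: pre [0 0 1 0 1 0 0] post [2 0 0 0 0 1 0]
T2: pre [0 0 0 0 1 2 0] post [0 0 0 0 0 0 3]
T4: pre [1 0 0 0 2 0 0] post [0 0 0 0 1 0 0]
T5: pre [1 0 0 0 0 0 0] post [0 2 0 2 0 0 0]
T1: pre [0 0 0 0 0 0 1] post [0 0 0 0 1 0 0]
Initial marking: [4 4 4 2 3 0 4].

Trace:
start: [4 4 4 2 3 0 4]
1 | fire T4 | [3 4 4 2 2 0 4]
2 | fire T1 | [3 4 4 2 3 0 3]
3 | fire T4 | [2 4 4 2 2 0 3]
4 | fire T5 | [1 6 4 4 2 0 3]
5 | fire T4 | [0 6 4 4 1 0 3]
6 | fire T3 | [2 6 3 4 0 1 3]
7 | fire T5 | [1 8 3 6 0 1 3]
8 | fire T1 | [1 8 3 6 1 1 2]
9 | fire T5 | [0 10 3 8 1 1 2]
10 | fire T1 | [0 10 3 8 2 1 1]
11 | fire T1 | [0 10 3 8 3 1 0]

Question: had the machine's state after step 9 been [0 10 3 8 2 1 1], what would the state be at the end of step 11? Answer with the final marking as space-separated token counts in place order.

state after step 9 := [0 10 3 8 2 1 1]
10 | fire T1 | [0 10 3 8 3 1 0]
11 | fire T1 | [0 10 3 8 3 1 0]

0 10 3 8 3 1 0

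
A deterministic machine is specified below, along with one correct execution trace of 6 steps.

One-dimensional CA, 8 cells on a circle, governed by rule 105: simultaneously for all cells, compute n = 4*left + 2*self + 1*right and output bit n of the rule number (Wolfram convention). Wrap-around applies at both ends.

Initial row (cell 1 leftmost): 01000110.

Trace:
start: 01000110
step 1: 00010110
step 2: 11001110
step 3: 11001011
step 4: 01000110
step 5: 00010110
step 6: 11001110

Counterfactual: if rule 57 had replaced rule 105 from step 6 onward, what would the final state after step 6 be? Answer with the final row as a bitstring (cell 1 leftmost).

11001101

(re-executing step 6 under rule 57; state before step 6: 00010110)
step 6: 11001101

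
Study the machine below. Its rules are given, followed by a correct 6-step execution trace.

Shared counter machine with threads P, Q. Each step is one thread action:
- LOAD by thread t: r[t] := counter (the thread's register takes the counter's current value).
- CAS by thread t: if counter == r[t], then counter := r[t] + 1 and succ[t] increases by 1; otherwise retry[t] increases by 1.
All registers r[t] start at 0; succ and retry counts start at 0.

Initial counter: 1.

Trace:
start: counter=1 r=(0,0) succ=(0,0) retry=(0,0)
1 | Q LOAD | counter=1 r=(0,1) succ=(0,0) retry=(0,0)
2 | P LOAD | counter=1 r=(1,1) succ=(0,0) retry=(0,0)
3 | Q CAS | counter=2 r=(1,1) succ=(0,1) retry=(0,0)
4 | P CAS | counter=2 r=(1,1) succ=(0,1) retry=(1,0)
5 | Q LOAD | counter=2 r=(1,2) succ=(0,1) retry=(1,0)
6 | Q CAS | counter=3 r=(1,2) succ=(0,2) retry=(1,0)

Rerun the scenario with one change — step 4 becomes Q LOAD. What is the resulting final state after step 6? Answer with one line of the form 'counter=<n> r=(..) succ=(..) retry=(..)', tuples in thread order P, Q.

(re-executing from step 4 with the substitution; state before step 4: counter=2 r=(1,1) succ=(0,1) retry=(0,0))
4 | Q LOAD | counter=2 r=(1,2) succ=(0,1) retry=(0,0)
5 | Q LOAD | counter=2 r=(1,2) succ=(0,1) retry=(0,0)
6 | Q CAS | counter=3 r=(1,2) succ=(0,2) retry=(0,0)

counter=3 r=(1,2) succ=(0,2) retry=(0,0)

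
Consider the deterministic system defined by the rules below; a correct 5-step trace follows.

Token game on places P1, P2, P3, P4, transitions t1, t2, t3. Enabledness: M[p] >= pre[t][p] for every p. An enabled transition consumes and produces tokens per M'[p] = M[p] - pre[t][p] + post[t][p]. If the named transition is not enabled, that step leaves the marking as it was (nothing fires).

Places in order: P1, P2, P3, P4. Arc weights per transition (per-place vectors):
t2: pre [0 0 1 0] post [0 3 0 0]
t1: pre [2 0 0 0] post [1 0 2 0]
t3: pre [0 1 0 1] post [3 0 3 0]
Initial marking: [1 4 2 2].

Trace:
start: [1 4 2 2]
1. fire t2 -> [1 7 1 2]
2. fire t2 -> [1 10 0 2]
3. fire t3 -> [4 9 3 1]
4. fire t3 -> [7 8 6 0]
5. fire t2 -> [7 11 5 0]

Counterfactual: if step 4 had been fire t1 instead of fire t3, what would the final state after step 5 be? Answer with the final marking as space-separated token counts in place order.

3 12 4 1

(re-executing from step 4 with the substitution; state before step 4: [4 9 3 1])
4. fire t1 -> [3 9 5 1]
5. fire t2 -> [3 12 4 1]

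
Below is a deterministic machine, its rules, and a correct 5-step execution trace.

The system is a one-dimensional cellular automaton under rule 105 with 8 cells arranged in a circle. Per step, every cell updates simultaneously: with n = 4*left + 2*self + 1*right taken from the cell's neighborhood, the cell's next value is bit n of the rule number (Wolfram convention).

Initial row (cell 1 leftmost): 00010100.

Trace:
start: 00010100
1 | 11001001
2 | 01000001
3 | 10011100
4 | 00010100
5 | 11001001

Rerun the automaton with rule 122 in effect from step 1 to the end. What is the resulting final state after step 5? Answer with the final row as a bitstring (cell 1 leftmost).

(re-executing steps 1..5 under rule 122; state before step 1: 00010100)
1 | 00101010
2 | 01010101
3 | 10101010
4 | 01010101
5 | 10101010

10101010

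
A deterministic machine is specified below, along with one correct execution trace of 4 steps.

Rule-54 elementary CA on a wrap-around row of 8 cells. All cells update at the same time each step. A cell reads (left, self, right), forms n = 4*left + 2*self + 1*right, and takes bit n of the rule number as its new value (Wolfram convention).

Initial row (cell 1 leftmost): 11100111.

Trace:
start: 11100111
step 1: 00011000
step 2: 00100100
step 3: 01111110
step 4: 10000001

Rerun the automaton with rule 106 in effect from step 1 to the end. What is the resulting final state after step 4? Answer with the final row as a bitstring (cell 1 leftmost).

01111001

(re-executing steps 1..4 under rule 106; state before step 1: 11100111)
step 1: 00101100
step 2: 01011100
step 3: 10110100
step 4: 01111001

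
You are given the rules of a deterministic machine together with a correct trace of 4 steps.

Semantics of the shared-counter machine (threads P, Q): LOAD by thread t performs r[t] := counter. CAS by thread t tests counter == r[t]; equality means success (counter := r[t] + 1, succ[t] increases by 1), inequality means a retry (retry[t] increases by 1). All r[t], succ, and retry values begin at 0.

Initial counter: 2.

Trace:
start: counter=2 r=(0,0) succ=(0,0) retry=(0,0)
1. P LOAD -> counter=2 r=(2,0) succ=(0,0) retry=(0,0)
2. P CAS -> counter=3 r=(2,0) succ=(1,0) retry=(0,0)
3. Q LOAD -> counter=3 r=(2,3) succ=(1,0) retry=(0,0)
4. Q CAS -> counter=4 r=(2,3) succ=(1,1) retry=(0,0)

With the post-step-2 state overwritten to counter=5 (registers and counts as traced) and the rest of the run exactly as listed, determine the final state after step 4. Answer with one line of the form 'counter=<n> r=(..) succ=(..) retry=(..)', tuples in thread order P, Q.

state after step 2 := counter=5 r=(2,0) succ=(1,0) retry=(0,0)
3. Q LOAD -> counter=5 r=(2,5) succ=(1,0) retry=(0,0)
4. Q CAS -> counter=6 r=(2,5) succ=(1,1) retry=(0,0)

counter=6 r=(2,5) succ=(1,1) retry=(0,0)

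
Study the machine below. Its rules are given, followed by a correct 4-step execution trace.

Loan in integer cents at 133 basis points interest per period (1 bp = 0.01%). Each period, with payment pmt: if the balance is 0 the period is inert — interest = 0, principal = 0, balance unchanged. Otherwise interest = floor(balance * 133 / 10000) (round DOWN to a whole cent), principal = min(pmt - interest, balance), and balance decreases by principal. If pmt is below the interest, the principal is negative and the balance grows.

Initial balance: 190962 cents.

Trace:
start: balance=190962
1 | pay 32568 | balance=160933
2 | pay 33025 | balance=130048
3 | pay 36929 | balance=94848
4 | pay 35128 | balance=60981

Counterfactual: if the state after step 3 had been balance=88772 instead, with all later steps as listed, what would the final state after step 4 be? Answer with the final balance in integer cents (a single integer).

state after step 3 := balance=88772
4 | pay 35128 | balance=54824

54824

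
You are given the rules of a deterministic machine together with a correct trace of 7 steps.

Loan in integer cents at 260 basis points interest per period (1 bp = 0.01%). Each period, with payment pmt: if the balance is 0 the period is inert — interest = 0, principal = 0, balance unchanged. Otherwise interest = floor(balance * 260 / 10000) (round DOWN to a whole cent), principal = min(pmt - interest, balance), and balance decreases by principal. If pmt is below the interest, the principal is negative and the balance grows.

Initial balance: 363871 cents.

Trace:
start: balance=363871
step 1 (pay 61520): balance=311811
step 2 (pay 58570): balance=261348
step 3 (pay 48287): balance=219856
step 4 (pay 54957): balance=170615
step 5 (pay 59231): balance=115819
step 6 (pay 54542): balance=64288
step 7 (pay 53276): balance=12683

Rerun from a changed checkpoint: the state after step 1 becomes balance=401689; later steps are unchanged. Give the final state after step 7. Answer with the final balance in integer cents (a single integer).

117524

state after step 1 := balance=401689
step 2 (pay 58570): balance=353562
step 3 (pay 48287): balance=314467
step 4 (pay 54957): balance=267686
step 5 (pay 59231): balance=215414
step 6 (pay 54542): balance=166472
step 7 (pay 53276): balance=117524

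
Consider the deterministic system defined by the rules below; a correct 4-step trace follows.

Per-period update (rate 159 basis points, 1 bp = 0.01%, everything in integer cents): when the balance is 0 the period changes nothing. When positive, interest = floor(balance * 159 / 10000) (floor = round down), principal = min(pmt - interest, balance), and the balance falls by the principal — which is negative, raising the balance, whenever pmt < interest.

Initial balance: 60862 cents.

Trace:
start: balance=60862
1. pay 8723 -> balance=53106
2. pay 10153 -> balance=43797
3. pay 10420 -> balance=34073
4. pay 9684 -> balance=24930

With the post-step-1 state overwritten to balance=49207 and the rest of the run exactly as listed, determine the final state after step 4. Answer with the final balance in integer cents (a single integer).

state after step 1 := balance=49207
2. pay 10153 -> balance=39836
3. pay 10420 -> balance=30049
4. pay 9684 -> balance=20842

20842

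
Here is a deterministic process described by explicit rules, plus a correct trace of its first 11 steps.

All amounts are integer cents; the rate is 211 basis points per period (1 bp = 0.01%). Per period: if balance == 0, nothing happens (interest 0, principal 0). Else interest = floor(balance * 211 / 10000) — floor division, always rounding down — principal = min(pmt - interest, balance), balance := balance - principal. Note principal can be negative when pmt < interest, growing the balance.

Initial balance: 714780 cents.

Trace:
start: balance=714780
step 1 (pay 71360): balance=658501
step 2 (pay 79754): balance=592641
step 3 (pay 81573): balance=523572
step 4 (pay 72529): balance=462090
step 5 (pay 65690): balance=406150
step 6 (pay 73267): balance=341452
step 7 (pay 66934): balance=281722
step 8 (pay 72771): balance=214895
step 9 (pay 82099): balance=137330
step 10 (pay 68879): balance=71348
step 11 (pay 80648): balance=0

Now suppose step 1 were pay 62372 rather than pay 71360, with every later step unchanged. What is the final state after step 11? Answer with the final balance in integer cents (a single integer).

3281

(re-executing from step 1 with the substitution; state before step 1: balance=714780)
step 1 (pay 62372): balance=667489
step 2 (pay 79754): balance=601819
step 3 (pay 81573): balance=532944
step 4 (pay 72529): balance=471660
step 5 (pay 65690): balance=415922
step 6 (pay 73267): balance=351430
step 7 (pay 66934): balance=291911
step 8 (pay 72771): balance=225299
step 9 (pay 82099): balance=147953
step 10 (pay 68879): balance=82195
step 11 (pay 80648): balance=3281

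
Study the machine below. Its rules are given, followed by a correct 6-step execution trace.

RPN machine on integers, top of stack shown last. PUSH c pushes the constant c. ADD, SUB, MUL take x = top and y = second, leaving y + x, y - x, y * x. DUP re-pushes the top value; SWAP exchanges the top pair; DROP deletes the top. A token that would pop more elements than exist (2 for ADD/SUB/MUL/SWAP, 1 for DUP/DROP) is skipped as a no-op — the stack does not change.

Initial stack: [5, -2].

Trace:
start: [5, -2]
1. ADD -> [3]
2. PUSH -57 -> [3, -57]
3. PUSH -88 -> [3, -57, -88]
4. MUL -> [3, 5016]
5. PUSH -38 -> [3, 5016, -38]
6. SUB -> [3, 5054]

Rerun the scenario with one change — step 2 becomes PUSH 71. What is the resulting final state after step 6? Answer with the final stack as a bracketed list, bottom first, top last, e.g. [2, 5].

[3, -6210]

(re-executing from step 2 with the substitution; state before step 2: [3])
2. PUSH 71 -> [3, 71]
3. PUSH -88 -> [3, 71, -88]
4. MUL -> [3, -6248]
5. PUSH -38 -> [3, -6248, -38]
6. SUB -> [3, -6210]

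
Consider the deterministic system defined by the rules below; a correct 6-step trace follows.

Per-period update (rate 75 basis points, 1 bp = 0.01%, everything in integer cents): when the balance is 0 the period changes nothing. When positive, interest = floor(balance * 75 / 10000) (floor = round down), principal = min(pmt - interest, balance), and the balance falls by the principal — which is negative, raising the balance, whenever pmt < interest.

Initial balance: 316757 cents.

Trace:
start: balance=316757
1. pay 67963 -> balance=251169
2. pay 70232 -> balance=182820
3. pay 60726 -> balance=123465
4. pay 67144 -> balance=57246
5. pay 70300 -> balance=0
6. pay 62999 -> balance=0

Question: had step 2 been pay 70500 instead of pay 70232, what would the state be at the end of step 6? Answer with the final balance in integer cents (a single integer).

(re-executing from step 2 with the substitution; state before step 2: balance=251169)
2. pay 70500 -> balance=182552
3. pay 60726 -> balance=123195
4. pay 67144 -> balance=56974
5. pay 70300 -> balance=0
6. pay 62999 -> balance=0

0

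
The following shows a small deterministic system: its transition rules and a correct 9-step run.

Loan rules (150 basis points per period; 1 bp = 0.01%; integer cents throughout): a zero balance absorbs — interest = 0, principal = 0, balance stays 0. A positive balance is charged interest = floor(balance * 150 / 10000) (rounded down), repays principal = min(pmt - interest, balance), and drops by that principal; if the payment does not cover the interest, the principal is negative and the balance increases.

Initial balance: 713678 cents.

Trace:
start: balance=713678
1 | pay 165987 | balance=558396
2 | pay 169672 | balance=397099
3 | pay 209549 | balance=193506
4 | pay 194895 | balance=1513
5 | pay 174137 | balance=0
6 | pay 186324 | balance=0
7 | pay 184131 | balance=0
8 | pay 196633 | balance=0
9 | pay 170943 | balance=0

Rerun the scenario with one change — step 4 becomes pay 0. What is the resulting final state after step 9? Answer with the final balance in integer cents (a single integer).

(re-executing from step 4 with the substitution; state before step 4: balance=193506)
4 | pay 0 | balance=196408
5 | pay 174137 | balance=25217
6 | pay 186324 | balance=0
7 | pay 184131 | balance=0
8 | pay 196633 | balance=0
9 | pay 170943 | balance=0

0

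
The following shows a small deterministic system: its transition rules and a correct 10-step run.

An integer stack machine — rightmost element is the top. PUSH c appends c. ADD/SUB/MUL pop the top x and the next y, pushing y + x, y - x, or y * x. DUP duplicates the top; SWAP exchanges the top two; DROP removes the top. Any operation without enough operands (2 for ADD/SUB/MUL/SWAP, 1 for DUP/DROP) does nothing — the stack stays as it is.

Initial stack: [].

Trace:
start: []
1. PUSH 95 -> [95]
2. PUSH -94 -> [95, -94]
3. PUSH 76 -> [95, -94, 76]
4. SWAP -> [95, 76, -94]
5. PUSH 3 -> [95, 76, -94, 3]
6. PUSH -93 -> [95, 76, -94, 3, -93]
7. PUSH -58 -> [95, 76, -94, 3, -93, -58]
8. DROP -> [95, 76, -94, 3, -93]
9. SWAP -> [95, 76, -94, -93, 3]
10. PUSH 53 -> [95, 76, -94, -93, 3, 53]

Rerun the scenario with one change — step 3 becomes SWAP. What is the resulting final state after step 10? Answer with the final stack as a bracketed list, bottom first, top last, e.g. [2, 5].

[95, -94, -93, 3, 53]

(re-executing from step 3 with the substitution; state before step 3: [95, -94])
3. SWAP -> [-94, 95]
4. SWAP -> [95, -94]
5. PUSH 3 -> [95, -94, 3]
6. PUSH -93 -> [95, -94, 3, -93]
7. PUSH -58 -> [95, -94, 3, -93, -58]
8. DROP -> [95, -94, 3, -93]
9. SWAP -> [95, -94, -93, 3]
10. PUSH 53 -> [95, -94, -93, 3, 53]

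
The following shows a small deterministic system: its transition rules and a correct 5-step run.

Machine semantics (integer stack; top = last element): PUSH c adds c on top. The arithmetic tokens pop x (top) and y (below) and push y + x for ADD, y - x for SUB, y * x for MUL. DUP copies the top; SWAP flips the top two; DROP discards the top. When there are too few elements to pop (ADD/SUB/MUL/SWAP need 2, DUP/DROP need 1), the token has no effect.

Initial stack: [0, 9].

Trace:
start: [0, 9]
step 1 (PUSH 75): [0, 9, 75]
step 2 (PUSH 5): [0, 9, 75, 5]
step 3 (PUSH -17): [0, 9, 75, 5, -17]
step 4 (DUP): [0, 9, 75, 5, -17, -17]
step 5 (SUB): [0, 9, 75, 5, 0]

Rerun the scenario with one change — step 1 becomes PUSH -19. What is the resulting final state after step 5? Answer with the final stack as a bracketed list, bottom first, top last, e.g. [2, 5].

(re-executing from step 1 with the substitution; state before step 1: [0, 9])
step 1 (PUSH -19): [0, 9, -19]
step 2 (PUSH 5): [0, 9, -19, 5]
step 3 (PUSH -17): [0, 9, -19, 5, -17]
step 4 (DUP): [0, 9, -19, 5, -17, -17]
step 5 (SUB): [0, 9, -19, 5, 0]

[0, 9, -19, 5, 0]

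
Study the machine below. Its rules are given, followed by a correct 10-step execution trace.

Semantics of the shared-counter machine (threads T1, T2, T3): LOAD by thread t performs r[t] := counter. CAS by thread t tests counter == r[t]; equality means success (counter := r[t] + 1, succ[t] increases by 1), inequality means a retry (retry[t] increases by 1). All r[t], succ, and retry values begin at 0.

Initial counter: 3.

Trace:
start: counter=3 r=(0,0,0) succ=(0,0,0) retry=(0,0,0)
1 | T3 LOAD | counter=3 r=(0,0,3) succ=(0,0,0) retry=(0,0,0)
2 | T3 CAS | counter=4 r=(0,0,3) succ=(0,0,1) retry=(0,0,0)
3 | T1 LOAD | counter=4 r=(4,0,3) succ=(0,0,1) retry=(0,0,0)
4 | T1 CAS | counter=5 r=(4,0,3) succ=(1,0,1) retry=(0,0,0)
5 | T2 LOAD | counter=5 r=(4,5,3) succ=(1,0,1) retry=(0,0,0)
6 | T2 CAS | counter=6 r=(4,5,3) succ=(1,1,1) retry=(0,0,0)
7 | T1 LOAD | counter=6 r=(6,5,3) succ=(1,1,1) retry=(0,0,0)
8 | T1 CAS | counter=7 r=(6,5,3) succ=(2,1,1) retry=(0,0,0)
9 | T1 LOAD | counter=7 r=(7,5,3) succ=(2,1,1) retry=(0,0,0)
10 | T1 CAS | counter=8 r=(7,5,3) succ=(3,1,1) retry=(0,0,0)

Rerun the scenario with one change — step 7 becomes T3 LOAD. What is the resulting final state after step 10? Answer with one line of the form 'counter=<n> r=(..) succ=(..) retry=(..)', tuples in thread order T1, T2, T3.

counter=7 r=(6,5,6) succ=(2,1,1) retry=(1,0,0)

(re-executing from step 7 with the substitution; state before step 7: counter=6 r=(4,5,3) succ=(1,1,1) retry=(0,0,0))
7 | T3 LOAD | counter=6 r=(4,5,6) succ=(1,1,1) retry=(0,0,0)
8 | T1 CAS | counter=6 r=(4,5,6) succ=(1,1,1) retry=(1,0,0)
9 | T1 LOAD | counter=6 r=(6,5,6) succ=(1,1,1) retry=(1,0,0)
10 | T1 CAS | counter=7 r=(6,5,6) succ=(2,1,1) retry=(1,0,0)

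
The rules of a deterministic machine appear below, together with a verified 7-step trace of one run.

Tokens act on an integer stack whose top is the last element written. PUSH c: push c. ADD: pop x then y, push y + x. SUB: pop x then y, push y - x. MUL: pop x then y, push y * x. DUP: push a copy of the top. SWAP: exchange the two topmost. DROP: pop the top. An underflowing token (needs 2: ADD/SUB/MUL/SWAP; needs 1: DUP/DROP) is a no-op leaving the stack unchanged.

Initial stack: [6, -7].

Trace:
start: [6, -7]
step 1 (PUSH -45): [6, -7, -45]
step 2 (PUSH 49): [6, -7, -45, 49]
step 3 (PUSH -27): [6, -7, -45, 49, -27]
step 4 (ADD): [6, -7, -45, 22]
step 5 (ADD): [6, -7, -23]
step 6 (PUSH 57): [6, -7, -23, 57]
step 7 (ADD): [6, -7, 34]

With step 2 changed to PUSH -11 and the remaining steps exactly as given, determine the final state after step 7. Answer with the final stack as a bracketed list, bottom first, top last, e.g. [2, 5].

(re-executing from step 2 with the substitution; state before step 2: [6, -7, -45])
step 2 (PUSH -11): [6, -7, -45, -11]
step 3 (PUSH -27): [6, -7, -45, -11, -27]
step 4 (ADD): [6, -7, -45, -38]
step 5 (ADD): [6, -7, -83]
step 6 (PUSH 57): [6, -7, -83, 57]
step 7 (ADD): [6, -7, -26]

[6, -7, -26]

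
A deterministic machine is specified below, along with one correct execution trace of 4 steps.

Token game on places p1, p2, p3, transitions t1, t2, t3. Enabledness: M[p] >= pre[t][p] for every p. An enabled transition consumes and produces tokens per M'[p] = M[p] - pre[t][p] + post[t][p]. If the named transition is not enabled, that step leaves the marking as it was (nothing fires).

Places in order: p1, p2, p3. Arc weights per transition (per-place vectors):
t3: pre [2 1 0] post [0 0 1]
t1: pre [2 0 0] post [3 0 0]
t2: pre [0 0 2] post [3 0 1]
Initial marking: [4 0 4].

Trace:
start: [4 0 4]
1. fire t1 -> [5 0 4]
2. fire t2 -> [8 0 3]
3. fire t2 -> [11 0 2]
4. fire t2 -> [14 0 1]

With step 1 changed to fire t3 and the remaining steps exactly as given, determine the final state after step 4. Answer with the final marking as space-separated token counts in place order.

13 0 1

(re-executing from step 1 with the substitution; state before step 1: [4 0 4])
1. fire t3 -> [4 0 4]
2. fire t2 -> [7 0 3]
3. fire t2 -> [10 0 2]
4. fire t2 -> [13 0 1]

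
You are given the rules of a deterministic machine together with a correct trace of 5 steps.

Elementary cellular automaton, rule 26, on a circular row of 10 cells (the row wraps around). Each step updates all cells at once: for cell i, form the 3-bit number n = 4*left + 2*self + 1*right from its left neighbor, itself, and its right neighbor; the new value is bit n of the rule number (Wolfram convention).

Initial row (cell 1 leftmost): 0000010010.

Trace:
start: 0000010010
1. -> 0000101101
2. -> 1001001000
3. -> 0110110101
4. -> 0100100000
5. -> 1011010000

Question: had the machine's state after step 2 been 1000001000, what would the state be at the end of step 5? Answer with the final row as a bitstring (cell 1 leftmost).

state after step 2 := 1000001000
3. -> 0100010101
4. -> 0010100000
5. -> 0100010000

0100010000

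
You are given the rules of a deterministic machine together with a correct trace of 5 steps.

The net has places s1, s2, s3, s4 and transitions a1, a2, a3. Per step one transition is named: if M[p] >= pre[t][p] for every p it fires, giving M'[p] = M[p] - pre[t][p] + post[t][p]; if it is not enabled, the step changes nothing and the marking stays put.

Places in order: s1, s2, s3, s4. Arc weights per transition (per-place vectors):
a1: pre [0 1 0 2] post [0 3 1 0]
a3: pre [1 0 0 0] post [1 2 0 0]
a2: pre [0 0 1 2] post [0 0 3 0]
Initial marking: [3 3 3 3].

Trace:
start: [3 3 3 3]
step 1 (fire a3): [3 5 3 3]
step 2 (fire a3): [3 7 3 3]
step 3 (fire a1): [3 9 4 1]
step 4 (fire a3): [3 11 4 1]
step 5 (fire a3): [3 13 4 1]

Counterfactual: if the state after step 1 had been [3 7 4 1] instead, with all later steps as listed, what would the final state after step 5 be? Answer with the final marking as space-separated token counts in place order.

state after step 1 := [3 7 4 1]
step 2 (fire a3): [3 9 4 1]
step 3 (fire a1): [3 9 4 1]
step 4 (fire a3): [3 11 4 1]
step 5 (fire a3): [3 13 4 1]

3 13 4 1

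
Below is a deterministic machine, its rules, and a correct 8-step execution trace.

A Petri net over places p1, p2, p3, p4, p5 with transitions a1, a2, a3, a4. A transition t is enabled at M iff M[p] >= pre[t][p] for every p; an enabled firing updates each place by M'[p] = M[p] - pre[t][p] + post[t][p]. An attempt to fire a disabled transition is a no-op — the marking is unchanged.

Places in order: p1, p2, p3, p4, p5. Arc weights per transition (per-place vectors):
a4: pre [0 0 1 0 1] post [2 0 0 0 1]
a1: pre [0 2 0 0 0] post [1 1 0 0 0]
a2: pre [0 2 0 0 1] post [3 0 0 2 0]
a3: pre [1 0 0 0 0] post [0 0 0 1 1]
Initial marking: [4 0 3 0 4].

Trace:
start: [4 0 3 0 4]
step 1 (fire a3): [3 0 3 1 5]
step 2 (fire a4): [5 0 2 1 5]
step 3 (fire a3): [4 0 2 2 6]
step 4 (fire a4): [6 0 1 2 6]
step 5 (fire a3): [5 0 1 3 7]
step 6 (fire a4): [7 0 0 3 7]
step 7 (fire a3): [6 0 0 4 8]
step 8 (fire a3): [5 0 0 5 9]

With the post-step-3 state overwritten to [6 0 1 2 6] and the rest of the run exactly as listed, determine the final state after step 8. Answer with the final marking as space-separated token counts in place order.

5 0 0 5 9

state after step 3 := [6 0 1 2 6]
step 4 (fire a4): [8 0 0 2 6]
step 5 (fire a3): [7 0 0 3 7]
step 6 (fire a4): [7 0 0 3 7]
step 7 (fire a3): [6 0 0 4 8]
step 8 (fire a3): [5 0 0 5 9]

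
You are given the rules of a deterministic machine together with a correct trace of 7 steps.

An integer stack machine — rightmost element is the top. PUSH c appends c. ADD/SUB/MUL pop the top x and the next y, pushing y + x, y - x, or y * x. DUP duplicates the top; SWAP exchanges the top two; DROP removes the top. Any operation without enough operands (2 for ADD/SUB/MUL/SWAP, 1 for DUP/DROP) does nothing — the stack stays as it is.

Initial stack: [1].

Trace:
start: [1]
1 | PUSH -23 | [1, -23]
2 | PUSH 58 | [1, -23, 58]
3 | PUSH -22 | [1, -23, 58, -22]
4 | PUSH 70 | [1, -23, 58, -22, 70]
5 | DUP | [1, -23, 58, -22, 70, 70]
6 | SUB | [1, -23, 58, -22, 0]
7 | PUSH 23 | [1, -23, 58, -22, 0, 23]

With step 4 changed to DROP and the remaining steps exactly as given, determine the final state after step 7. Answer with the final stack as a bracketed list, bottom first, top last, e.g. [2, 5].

(re-executing from step 4 with the substitution; state before step 4: [1, -23, 58, -22])
4 | DROP | [1, -23, 58]
5 | DUP | [1, -23, 58, 58]
6 | SUB | [1, -23, 0]
7 | PUSH 23 | [1, -23, 0, 23]

[1, -23, 0, 23]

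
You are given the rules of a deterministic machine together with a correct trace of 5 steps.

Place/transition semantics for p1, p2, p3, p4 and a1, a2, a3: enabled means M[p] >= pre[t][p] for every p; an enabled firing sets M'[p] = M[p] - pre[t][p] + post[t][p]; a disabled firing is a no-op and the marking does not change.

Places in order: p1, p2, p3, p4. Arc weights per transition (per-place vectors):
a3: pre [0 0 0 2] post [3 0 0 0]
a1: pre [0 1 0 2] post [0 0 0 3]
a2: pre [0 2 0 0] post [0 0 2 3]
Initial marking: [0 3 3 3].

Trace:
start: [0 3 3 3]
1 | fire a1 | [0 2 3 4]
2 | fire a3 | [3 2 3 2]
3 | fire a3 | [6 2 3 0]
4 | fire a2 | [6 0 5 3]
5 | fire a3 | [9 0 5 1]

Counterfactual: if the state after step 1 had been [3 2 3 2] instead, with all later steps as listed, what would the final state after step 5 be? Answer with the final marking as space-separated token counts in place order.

state after step 1 := [3 2 3 2]
2 | fire a3 | [6 2 3 0]
3 | fire a3 | [6 2 3 0]
4 | fire a2 | [6 0 5 3]
5 | fire a3 | [9 0 5 1]

9 0 5 1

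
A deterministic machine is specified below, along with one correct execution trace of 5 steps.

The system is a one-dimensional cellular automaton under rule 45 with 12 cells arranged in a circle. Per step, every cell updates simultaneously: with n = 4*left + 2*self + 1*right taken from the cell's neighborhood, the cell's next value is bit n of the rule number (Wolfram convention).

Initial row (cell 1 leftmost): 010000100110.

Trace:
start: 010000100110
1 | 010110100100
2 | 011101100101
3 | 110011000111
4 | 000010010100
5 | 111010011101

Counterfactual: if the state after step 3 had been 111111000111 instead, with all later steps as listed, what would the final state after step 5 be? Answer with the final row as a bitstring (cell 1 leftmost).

state after step 3 := 111111000111
4 | 000000010100
5 | 111111011101

111111011101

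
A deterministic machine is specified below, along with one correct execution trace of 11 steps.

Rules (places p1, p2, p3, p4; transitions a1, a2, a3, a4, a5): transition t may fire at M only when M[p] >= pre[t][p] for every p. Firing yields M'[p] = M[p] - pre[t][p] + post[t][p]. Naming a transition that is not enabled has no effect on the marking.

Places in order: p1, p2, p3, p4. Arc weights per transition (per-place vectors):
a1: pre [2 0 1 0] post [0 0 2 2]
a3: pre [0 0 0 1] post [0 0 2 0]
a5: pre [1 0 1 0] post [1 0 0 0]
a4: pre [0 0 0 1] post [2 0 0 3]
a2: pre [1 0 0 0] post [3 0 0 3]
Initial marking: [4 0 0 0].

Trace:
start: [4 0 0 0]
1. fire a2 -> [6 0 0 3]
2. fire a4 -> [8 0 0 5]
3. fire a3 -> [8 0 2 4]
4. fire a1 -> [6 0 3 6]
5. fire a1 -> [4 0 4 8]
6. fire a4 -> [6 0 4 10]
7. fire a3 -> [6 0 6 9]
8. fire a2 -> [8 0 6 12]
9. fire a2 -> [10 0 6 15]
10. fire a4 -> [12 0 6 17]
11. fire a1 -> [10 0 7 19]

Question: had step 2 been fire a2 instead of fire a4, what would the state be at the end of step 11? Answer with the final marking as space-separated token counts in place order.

10 0 7 20

(re-executing from step 2 with the substitution; state before step 2: [6 0 0 3])
2. fire a2 -> [8 0 0 6]
3. fire a3 -> [8 0 2 5]
4. fire a1 -> [6 0 3 7]
5. fire a1 -> [4 0 4 9]
6. fire a4 -> [6 0 4 11]
7. fire a3 -> [6 0 6 10]
8. fire a2 -> [8 0 6 13]
9. fire a2 -> [10 0 6 16]
10. fire a4 -> [12 0 6 18]
11. fire a1 -> [10 0 7 20]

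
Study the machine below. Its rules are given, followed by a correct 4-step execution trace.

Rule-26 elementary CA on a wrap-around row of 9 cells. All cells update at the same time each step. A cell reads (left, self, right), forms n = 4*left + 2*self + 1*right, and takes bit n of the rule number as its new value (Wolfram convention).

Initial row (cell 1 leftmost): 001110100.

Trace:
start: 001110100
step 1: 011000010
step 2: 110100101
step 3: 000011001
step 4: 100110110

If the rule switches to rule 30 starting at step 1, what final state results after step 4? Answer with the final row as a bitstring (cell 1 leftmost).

101101111

(re-executing steps 1..4 under rule 30; state before step 1: 001110100)
step 1: 011000110
step 2: 110101101
step 3: 000101001
step 4: 101101111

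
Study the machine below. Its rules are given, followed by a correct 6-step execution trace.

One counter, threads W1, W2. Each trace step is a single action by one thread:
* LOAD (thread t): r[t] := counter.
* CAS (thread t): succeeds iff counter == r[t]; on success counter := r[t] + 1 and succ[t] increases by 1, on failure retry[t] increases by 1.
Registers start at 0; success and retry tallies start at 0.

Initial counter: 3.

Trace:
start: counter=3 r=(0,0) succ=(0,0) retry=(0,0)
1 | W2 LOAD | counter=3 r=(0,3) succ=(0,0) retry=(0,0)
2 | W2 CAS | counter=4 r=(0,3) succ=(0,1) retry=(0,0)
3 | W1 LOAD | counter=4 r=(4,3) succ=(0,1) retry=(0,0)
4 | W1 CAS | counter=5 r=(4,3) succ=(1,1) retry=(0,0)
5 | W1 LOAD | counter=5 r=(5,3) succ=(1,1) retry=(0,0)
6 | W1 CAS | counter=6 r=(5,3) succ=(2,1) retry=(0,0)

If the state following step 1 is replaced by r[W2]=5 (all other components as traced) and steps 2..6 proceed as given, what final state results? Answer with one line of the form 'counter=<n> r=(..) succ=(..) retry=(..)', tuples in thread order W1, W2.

state after step 1 := counter=3 r=(0,5) succ=(0,0) retry=(0,0)
2 | W2 CAS | counter=3 r=(0,5) succ=(0,0) retry=(0,1)
3 | W1 LOAD | counter=3 r=(3,5) succ=(0,0) retry=(0,1)
4 | W1 CAS | counter=4 r=(3,5) succ=(1,0) retry=(0,1)
5 | W1 LOAD | counter=4 r=(4,5) succ=(1,0) retry=(0,1)
6 | W1 CAS | counter=5 r=(4,5) succ=(2,0) retry=(0,1)

counter=5 r=(4,5) succ=(2,0) retry=(0,1)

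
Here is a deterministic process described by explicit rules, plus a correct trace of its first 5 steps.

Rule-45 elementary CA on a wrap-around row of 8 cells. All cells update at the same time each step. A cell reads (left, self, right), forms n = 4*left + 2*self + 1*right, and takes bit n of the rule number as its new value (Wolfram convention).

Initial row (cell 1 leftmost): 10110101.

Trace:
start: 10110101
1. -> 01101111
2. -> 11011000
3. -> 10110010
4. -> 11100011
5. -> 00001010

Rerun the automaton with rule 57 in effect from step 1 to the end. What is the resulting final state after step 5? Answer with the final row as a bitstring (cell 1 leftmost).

(re-executing steps 1..5 under rule 57; state before step 1: 10110101)
1. -> 01101011
2. -> 11010110
3. -> 10101101
4. -> 01011011
5. -> 10110110

10110110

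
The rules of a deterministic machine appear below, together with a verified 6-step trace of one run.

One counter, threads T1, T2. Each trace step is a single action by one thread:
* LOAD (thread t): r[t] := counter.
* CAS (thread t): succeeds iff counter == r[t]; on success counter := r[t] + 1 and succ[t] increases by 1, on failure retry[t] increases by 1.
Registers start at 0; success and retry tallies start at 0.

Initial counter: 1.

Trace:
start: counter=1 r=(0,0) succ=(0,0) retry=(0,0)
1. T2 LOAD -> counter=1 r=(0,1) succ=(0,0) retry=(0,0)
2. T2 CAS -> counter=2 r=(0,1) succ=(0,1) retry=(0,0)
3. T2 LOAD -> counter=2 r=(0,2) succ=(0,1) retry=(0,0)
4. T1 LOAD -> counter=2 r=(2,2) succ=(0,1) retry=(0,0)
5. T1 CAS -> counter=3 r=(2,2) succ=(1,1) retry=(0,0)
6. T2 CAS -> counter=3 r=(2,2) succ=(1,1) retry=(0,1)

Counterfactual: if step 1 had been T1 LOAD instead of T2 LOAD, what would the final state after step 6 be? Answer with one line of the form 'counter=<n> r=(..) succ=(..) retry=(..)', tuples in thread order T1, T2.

counter=2 r=(1,1) succ=(1,0) retry=(0,2)

(re-executing from step 1 with the substitution; state before step 1: counter=1 r=(0,0) succ=(0,0) retry=(0,0))
1. T1 LOAD -> counter=1 r=(1,0) succ=(0,0) retry=(0,0)
2. T2 CAS -> counter=1 r=(1,0) succ=(0,0) retry=(0,1)
3. T2 LOAD -> counter=1 r=(1,1) succ=(0,0) retry=(0,1)
4. T1 LOAD -> counter=1 r=(1,1) succ=(0,0) retry=(0,1)
5. T1 CAS -> counter=2 r=(1,1) succ=(1,0) retry=(0,1)
6. T2 CAS -> counter=2 r=(1,1) succ=(1,0) retry=(0,2)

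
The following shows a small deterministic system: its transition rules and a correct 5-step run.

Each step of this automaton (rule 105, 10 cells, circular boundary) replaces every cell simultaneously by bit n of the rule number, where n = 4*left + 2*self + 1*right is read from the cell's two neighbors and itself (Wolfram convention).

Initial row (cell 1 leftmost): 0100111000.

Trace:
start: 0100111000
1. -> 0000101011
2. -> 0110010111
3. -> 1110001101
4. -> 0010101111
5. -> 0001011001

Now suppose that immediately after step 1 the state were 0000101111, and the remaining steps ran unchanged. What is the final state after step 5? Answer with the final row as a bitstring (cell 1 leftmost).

0100011101

state after step 1 := 0000101111
2. -> 0110011001
3. -> 1110011000
4. -> 1010011010
5. -> 0100011101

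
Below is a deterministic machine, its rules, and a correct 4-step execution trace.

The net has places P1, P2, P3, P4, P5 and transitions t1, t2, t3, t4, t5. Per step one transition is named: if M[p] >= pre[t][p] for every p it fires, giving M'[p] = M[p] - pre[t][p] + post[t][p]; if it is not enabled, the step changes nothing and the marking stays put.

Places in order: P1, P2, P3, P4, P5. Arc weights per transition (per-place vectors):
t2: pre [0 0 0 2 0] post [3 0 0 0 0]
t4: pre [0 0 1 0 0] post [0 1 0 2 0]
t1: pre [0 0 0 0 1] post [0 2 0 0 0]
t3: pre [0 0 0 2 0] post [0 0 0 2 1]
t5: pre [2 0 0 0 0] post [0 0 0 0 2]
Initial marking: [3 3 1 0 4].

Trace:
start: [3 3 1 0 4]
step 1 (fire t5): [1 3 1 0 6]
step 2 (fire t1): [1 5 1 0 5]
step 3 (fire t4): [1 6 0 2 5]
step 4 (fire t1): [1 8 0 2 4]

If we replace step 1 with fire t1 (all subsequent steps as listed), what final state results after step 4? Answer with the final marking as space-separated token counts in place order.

3 10 0 2 1

(re-executing from step 1 with the substitution; state before step 1: [3 3 1 0 4])
step 1 (fire t1): [3 5 1 0 3]
step 2 (fire t1): [3 7 1 0 2]
step 3 (fire t4): [3 8 0 2 2]
step 4 (fire t1): [3 10 0 2 1]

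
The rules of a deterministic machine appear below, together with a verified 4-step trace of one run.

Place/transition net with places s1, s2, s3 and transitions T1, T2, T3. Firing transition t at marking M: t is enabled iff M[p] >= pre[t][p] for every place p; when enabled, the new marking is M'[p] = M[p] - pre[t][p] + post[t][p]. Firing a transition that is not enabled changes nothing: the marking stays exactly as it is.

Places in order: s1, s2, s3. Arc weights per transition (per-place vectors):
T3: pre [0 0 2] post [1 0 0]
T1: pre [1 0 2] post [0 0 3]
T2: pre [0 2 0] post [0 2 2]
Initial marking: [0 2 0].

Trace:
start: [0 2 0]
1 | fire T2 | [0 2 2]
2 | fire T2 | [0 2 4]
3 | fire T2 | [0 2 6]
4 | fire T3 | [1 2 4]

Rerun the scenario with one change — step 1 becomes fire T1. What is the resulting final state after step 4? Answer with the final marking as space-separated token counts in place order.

(re-executing from step 1 with the substitution; state before step 1: [0 2 0])
1 | fire T1 | [0 2 0]
2 | fire T2 | [0 2 2]
3 | fire T2 | [0 2 4]
4 | fire T3 | [1 2 2]

1 2 2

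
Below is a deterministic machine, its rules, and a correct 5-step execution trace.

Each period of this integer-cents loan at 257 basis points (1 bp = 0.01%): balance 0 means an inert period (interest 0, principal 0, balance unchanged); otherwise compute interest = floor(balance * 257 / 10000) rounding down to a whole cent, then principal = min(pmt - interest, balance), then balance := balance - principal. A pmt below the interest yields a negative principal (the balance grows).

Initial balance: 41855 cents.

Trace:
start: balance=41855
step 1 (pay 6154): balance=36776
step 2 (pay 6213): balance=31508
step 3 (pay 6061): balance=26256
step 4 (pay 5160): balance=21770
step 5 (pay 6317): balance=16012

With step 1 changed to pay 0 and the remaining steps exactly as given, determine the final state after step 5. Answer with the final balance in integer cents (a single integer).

22824

(re-executing from step 1 with the substitution; state before step 1: balance=41855)
step 1 (pay 0): balance=42930
step 2 (pay 6213): balance=37820
step 3 (pay 6061): balance=32730
step 4 (pay 5160): balance=28411
step 5 (pay 6317): balance=22824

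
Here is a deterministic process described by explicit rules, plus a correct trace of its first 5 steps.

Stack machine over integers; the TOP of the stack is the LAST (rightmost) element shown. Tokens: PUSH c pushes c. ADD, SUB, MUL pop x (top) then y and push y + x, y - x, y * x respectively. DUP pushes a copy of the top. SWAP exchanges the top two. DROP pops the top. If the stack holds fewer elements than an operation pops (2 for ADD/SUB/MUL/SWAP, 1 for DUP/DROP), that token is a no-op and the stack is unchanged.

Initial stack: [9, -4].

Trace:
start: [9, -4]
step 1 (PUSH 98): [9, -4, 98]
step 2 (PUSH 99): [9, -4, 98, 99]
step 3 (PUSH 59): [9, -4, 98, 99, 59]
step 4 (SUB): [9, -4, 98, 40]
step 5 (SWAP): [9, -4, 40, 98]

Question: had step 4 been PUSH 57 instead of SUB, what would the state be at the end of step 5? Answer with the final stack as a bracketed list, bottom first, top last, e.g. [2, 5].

[9, -4, 98, 99, 57, 59]

(re-executing from step 4 with the substitution; state before step 4: [9, -4, 98, 99, 59])
step 4 (PUSH 57): [9, -4, 98, 99, 59, 57]
step 5 (SWAP): [9, -4, 98, 99, 57, 59]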